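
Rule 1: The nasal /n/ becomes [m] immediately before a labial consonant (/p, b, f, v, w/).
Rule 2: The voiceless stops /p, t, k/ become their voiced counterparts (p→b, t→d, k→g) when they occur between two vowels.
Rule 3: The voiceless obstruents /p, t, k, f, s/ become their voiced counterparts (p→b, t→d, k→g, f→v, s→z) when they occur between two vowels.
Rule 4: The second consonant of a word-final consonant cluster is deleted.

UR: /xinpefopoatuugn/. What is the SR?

ximpevoboaduug

Rule 1 (nasal place assimilation): /n/ precedes the labial consonant /p/, so it assimilates in place to [m]. /xinpefopoatuugn/ → ximpefopoatuugn.
Rule 2 (intervocalic voicing): /p/ is a voiceless stop between vowels /o/ and /o/, so it voices to [b]. /t/ is a voiceless stop between vowels /a/ and /u/, so it voices to [d]. /ximpefopoatuugn/ → ximpefoboaduugn.
Rule 3 (intervocalic voicing): /f/ is a voiceless obstruent between vowels /e/ and /o/, so it voices to [v]. /ximpefoboaduugn/ → ximpevoboaduugn.
Rule 4 (final cluster simplification): /n/ is the second consonant of a word-final cluster /gn/, so it deletes. /ximpevoboaduugn/ → ximpevoboaduug.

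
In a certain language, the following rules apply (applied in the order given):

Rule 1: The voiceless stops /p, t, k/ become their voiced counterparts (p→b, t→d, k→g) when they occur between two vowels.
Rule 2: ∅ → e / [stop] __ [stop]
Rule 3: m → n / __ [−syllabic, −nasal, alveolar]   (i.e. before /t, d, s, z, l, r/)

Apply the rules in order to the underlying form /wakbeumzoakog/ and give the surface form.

Rule 1 (intervocalic voicing): /k/ is a voiceless stop between vowels /a/ and /o/, so it voices to [g]. /wakbeumzoakog/ → wakbeumzoagog.
Rule 2 (stop-cluster e-epenthesis): /k/ and /b/ form a stop–stop cluster, so [e] is inserted between them. /wakbeumzoagog/ → wakebeumzoagog.
Rule 3 (nasal place assimilation): /m/ precedes the alveolar consonant /z/, so it assimilates in place to [n]. /wakebeumzoagog/ → wakebeunzoagog.

wakebeunzoagog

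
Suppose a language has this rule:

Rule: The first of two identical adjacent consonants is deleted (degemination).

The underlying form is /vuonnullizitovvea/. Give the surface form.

/nn/ is a geminate; the first /n/ deletes.
/ll/ is a geminate; the first /l/ deletes.
/vv/ is a geminate; the first /v/ deletes.
Surface form: [vuonulizitovea].

vuonulizitovea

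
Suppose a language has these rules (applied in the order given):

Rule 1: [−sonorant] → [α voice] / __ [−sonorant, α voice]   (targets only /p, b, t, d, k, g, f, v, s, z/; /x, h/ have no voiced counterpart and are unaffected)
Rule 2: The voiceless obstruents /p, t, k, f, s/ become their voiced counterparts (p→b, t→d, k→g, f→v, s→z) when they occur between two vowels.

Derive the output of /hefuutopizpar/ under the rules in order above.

hevuudobispar

Rule 1 (regressive voicing assimilation): /z/ precedes the voiceless obstruent /p/, so it devoices to [s] by assimilation. /hefuutopizpar/ → hefuutopispar.
Rule 2 (intervocalic voicing): /f/ is a voiceless obstruent between vowels /e/ and /u/, so it voices to [v]. /t/ is a voiceless obstruent between vowels /u/ and /o/, so it voices to [d]. /p/ is a voiceless obstruent between vowels /o/ and /i/, so it voices to [b]. /hefuutopispar/ → hevuudobispar.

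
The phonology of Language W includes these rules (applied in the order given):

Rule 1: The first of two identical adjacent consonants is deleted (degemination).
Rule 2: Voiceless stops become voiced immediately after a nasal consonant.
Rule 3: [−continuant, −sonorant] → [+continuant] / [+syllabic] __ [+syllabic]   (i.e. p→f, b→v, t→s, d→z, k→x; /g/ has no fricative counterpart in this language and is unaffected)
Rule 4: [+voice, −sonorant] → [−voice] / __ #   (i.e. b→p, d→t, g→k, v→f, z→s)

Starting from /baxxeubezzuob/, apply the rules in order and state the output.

baxeuvezuop

Rule 1 (degemination): /xx/ is a geminate; the first /x/ deletes. /zz/ is a geminate; the first /z/ deletes. /baxxeubezzuob/ → baxeubezuob.
Rule 2 (post-nasal voicing): no segment meets the environment; /baxeubezuob/ is unchanged.
Rule 3 (intervocalic spirantization): /b/ is a stop between vowels /u/ and /e/, so it spirantizes to the fricative [v]. /baxeubezuob/ → baxeuvezuob.
Rule 4 (final devoicing): /b/ is a voiced obstruent in word-final position, so it devoices to [p]. /baxeuvezuob/ → baxeuvezuop.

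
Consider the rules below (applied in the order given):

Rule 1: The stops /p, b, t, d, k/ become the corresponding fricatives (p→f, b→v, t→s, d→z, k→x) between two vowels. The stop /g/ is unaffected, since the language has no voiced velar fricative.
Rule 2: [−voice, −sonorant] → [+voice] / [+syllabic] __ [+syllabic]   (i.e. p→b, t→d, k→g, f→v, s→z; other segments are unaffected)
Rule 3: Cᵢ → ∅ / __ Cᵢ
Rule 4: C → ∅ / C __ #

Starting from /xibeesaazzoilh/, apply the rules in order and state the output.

Rule 1 (intervocalic spirantization): /b/ is a stop between vowels /i/ and /e/, so it spirantizes to the fricative [v]. /xibeesaazzoilh/ → xiveesaazzoilh.
Rule 2 (intervocalic voicing): /s/ is a voiceless obstruent between vowels /e/ and /a/, so it voices to [z]. /xiveesaazzoilh/ → xiveezaazzoilh.
Rule 3 (degemination): /zz/ is a geminate; the first /z/ deletes. /xiveezaazzoilh/ → xiveezaazoilh.
Rule 4 (final cluster simplification): /h/ is the second consonant of a word-final cluster /lh/, so it deletes. /xiveezaazoilh/ → xiveezaazoil.

xiveezaazoil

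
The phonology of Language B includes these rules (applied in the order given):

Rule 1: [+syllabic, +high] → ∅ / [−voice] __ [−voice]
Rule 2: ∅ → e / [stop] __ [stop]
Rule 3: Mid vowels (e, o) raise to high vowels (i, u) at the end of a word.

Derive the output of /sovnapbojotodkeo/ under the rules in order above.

sovnapebojotodekeu

Rule 1 (high vowel syncope): no segment meets the environment; /sovnapbojotodkeo/ is unchanged.
Rule 2 (stop-cluster e-epenthesis): /p/ and /b/ form a stop–stop cluster, so [e] is inserted between them. /d/ and /k/ form a stop–stop cluster, so [e] is inserted between them. /sovnapbojotodkeo/ → sovnapebojotodekeo.
Rule 3 (final vowel raising): /o/ is a mid vowel in word-final position, so it raises to [u]. /sovnapebojotodekeo/ → sovnapebojotodekeu.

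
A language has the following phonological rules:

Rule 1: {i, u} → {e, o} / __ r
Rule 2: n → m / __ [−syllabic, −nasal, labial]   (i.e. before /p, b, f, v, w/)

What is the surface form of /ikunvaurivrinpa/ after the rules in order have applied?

Rule 1 (pre-rhotic lowering): /u/ is a high vowel immediately before /r/, so it lowers to [o]. /ikunvaurivrinpa/ → ikunvaorivrinpa.
Rule 2 (nasal place assimilation): /n/ precedes the labial consonant /v/, so it assimilates in place to [m]. /n/ precedes the labial consonant /p/, so it assimilates in place to [m]. /ikunvaorivrinpa/ → ikumvaorivrimpa.

ikumvaorivrimpa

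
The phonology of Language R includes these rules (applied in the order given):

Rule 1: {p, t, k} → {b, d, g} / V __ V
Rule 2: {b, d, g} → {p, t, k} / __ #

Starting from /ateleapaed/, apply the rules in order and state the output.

Rule 1 (intervocalic voicing): /t/ is a voiceless stop between vowels /a/ and /e/, so it voices to [d]. /p/ is a voiceless stop between vowels /a/ and /a/, so it voices to [b]. /ateleapaed/ → adeleabaed.
Rule 2 (final devoicing): /d/ is a voiced stop in word-final position, so it devoices to [t]. /adeleabaed/ → adeleabaet.

adeleabaet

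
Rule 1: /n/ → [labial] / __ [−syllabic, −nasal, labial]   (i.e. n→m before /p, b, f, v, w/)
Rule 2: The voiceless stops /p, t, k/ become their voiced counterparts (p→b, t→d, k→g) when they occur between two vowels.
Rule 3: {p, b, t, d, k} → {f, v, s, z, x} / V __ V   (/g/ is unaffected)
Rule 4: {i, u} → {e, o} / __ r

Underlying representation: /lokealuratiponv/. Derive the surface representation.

Rule 1 (nasal place assimilation): /n/ precedes the labial consonant /v/, so it assimilates in place to [m]. /lokealuratiponv/ → lokealuratipomv.
Rule 2 (intervocalic voicing): /k/ is a voiceless stop between vowels /o/ and /e/, so it voices to [g]. /t/ is a voiceless stop between vowels /a/ and /i/, so it voices to [d]. /p/ is a voiceless stop between vowels /i/ and /o/, so it voices to [b]. /lokealuratipomv/ → logealuradibomv.
Rule 3 (intervocalic spirantization): /d/ is a stop between vowels /a/ and /i/, so it spirantizes to the fricative [z]. /b/ is a stop between vowels /i/ and /o/, so it spirantizes to the fricative [v]. /logealuradibomv/ → logealurazivomv.
Rule 4 (pre-rhotic lowering): /u/ is a high vowel immediately before /r/, so it lowers to [o]. /logealurazivomv/ → logealorazivomv.

logealorazivomv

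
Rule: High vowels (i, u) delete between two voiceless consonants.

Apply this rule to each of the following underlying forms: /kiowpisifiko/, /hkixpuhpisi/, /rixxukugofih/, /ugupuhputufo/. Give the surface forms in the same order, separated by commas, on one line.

/kiowpisifiko/: /i/ is a high vowel flanked by voiceless consonants /p/ and /s/, so it deletes. /i/ is a high vowel flanked by voiceless consonants /s/ and /f/, so it deletes. /i/ is a high vowel flanked by voiceless consonants /f/ and /k/, so it deletes. → [kiowpsfko].
/hkixpuhpisi/: /i/ is a high vowel flanked by voiceless consonants /k/ and /x/, so it deletes. /u/ is a high vowel flanked by voiceless consonants /p/ and /h/, so it deletes. /i/ is a high vowel flanked by voiceless consonants /p/ and /s/, so it deletes. → [hkxphpsi].
/rixxukugofih/: /u/ is a high vowel flanked by voiceless consonants /x/ and /k/, so it deletes. /i/ is a high vowel flanked by voiceless consonants /f/ and /h/, so it deletes. → [rixxkugofh].
/ugupuhputufo/: /u/ is a high vowel flanked by voiceless consonants /p/ and /h/, so it deletes. /u/ is a high vowel flanked by voiceless consonants /p/ and /t/, so it deletes. /u/ is a high vowel flanked by voiceless consonants /t/ and /f/, so it deletes. → [uguphptfo].

kiowpsfko, hkxphpsi, rixxkugofh, uguphptfo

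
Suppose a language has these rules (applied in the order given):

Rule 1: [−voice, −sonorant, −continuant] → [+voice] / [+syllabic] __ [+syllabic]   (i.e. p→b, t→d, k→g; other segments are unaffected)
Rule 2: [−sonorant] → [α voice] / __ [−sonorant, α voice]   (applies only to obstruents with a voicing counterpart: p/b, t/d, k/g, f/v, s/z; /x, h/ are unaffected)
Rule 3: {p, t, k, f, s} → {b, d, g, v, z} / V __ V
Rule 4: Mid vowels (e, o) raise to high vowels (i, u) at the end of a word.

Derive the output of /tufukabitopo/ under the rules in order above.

tuvugabidobu

Rule 1 (intervocalic voicing): /k/ is a voiceless stop between vowels /u/ and /a/, so it voices to [g]. /t/ is a voiceless stop between vowels /i/ and /o/, so it voices to [d]. /p/ is a voiceless stop between vowels /o/ and /o/, so it voices to [b]. /tufukabitopo/ → tufugabidobo.
Rule 2 (regressive voicing assimilation): no segment meets the environment; /tufugabidobo/ is unchanged.
Rule 3 (intervocalic voicing): /f/ is a voiceless obstruent between vowels /u/ and /u/, so it voices to [v]. /tufugabidobo/ → tuvugabidobo.
Rule 4 (final vowel raising): /o/ is a mid vowel in word-final position, so it raises to [u]. /tuvugabidobo/ → tuvugabidobu.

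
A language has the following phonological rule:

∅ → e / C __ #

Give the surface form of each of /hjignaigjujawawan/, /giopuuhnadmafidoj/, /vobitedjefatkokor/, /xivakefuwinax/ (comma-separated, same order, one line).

/hjignaigjujawawan/: the form ends in the consonant /n/, so [e] is inserted word-finally. → [hjignaigjujawawane].
/giopuuhnadmafidoj/: the form ends in the consonant /j/, so [e] is inserted word-finally. → [giopuuhnadmafidoje].
/vobitedjefatkokor/: the form ends in the consonant /r/, so [e] is inserted word-finally. → [vobitedjefatkokore].
/xivakefuwinax/: the form ends in the consonant /x/, so [e] is inserted word-finally. → [xivakefuwinaxe].

hjignaigjujawawane, giopuuhnadmafidoje, vobitedjefatkokore, xivakefuwinaxe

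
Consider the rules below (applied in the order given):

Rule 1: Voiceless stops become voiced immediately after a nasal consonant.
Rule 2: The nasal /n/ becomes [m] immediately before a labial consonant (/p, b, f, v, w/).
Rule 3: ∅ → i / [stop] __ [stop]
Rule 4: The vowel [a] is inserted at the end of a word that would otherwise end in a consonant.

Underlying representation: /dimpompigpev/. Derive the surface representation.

dimbombigipeva

Rule 1 (post-nasal voicing): /p/ is a voiceless stop immediately after the nasal /m/, so it voices to [b]. /p/ is a voiceless stop immediately after the nasal /m/, so it voices to [b]. /dimpompigpev/ → dimbombigpev.
Rule 2 (nasal place assimilation): no segment meets the environment; /dimbombigpev/ is unchanged.
Rule 3 (stop-cluster i-epenthesis): /g/ and /p/ form a stop–stop cluster, so [i] is inserted between them. /dimbombigpev/ → dimbombigipev.
Rule 4 (final a-epenthesis): the form ends in the consonant /v/, so [a] is inserted word-finally. /dimbombigipev/ → dimbombigipeva.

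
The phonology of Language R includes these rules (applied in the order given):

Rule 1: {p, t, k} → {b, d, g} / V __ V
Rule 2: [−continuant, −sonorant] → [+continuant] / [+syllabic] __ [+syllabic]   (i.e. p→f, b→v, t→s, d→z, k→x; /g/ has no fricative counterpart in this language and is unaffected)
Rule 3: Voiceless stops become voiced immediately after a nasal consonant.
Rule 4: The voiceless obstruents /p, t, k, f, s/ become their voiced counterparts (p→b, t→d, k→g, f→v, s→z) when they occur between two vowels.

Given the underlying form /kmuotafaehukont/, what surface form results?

Rule 1 (intervocalic voicing): /t/ is a voiceless stop between vowels /o/ and /a/, so it voices to [d]. /k/ is a voiceless stop between vowels /u/ and /o/, so it voices to [g]. /kmuotafaehukont/ → kmuodafaehugont.
Rule 2 (intervocalic spirantization): /d/ is a stop between vowels /o/ and /a/, so it spirantizes to the fricative [z]. /kmuodafaehugont/ → kmuozafaehugont.
Rule 3 (post-nasal voicing): /t/ is a voiceless stop immediately after the nasal /n/, so it voices to [d]. /kmuozafaehugont/ → kmuozafaehugond.
Rule 4 (intervocalic voicing): /f/ is a voiceless obstruent between vowels /a/ and /a/, so it voices to [v]. /kmuozafaehugond/ → kmuozavaehugond.

kmuozavaehugond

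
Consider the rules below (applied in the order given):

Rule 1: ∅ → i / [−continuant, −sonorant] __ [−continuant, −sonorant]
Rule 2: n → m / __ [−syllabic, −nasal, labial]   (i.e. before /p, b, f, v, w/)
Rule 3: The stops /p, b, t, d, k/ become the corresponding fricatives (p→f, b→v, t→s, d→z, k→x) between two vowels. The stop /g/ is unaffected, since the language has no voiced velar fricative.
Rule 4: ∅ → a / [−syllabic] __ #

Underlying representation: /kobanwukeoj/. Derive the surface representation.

kovamwuxeoja

Rule 1 (stop-cluster i-epenthesis): no segment meets the environment; /kobanwukeoj/ is unchanged.
Rule 2 (nasal place assimilation): /n/ precedes the labial consonant /w/, so it assimilates in place to [m]. /kobanwukeoj/ → kobamwukeoj.
Rule 3 (intervocalic spirantization): /b/ is a stop between vowels /o/ and /a/, so it spirantizes to the fricative [v]. /k/ is a stop between vowels /u/ and /e/, so it spirantizes to the fricative [x]. /kobamwukeoj/ → kovamwuxeoj.
Rule 4 (final a-epenthesis): the form ends in the consonant /j/, so [a] is inserted word-finally. /kovamwuxeoj/ → kovamwuxeoja.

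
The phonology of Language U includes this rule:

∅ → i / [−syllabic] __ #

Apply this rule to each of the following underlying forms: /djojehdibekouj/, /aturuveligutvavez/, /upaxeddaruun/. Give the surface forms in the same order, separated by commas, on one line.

/djojehdibekouj/: the form ends in the consonant /j/, so [i] is inserted word-finally. → [djojehdibekouji].
/aturuveligutvavez/: the form ends in the consonant /z/, so [i] is inserted word-finally. → [aturuveligutvavezi].
/upaxeddaruun/: the form ends in the consonant /n/, so [i] is inserted word-finally. → [upaxeddaruuni].

djojehdibekouji, aturuveligutvavezi, upaxeddaruuni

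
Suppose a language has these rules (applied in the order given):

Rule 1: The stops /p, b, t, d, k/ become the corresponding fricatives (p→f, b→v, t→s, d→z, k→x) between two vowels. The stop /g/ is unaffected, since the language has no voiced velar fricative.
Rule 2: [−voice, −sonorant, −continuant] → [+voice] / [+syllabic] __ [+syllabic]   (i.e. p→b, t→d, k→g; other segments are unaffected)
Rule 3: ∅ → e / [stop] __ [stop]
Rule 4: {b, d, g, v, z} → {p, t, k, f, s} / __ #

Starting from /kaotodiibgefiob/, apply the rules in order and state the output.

kaosoziibegefiop

Rule 1 (intervocalic spirantization): /t/ is a stop between vowels /o/ and /o/, so it spirantizes to the fricative [s]. /d/ is a stop between vowels /o/ and /i/, so it spirantizes to the fricative [z]. /kaotodiibgefiob/ → kaosoziibgefiob.
Rule 2 (intervocalic voicing): no segment meets the environment; /kaosoziibgefiob/ is unchanged.
Rule 3 (stop-cluster e-epenthesis): /b/ and /g/ form a stop–stop cluster, so [e] is inserted between them. /kaosoziibgefiob/ → kaosoziibegefiob.
Rule 4 (final devoicing): /b/ is a voiced obstruent in word-final position, so it devoices to [p]. /kaosoziibegefiob/ → kaosoziibegefiop.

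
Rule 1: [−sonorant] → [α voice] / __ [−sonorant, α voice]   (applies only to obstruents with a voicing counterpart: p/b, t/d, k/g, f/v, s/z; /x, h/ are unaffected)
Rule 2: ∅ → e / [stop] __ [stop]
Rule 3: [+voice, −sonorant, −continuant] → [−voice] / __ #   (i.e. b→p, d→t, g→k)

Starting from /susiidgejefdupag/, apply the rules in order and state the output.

Rule 1 (regressive voicing assimilation): /f/ precedes the voiced obstruent /d/, so it voices to [v] by assimilation. /susiidgejefdupag/ → susiidgejevdupag.
Rule 2 (stop-cluster e-epenthesis): /d/ and /g/ form a stop–stop cluster, so [e] is inserted between them. /susiidgejevdupag/ → susiidegejevdupag.
Rule 3 (final devoicing): /g/ is a voiced stop in word-final position, so it devoices to [k]. /susiidegejevdupag/ → susiidegejevdupak.

susiidegejevdupak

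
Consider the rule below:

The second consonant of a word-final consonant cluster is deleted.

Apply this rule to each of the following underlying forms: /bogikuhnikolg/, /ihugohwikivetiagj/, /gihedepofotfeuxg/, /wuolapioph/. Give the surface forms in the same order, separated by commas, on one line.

bogikuhnikol, ihugohwikivetiag, gihedepofotfeux, wuolapiop

/bogikuhnikolg/: /g/ is the second consonant of a word-final cluster /lg/, so it deletes. → [bogikuhnikol].
/ihugohwikivetiagj/: /j/ is the second consonant of a word-final cluster /gj/, so it deletes. → [ihugohwikivetiag].
/gihedepofotfeuxg/: /g/ is the second consonant of a word-final cluster /xg/, so it deletes. → [gihedepofotfeux].
/wuolapioph/: /h/ is the second consonant of a word-final cluster /ph/, so it deletes. → [wuolapiop].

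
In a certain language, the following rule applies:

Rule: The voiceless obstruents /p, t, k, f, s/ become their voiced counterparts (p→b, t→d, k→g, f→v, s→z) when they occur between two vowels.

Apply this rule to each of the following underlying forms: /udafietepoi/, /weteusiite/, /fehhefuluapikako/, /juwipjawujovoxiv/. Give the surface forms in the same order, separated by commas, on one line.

/udafietepoi/: /f/ is a voiceless obstruent between vowels /a/ and /i/, so it voices to [v]. /t/ is a voiceless obstruent between vowels /e/ and /e/, so it voices to [d]. /p/ is a voiceless obstruent between vowels /e/ and /o/, so it voices to [b]. → [udaviedeboi].
/weteusiite/: /t/ is a voiceless obstruent between vowels /e/ and /e/, so it voices to [d]. /s/ is a voiceless obstruent between vowels /u/ and /i/, so it voices to [z]. /t/ is a voiceless obstruent between vowels /i/ and /e/, so it voices to [d]. → [wedeuziide].
/fehhefuluapikako/: /f/ is a voiceless obstruent between vowels /e/ and /u/, so it voices to [v]. /p/ is a voiceless obstruent between vowels /a/ and /i/, so it voices to [b]. /k/ is a voiceless obstruent between vowels /i/ and /a/, so it voices to [g]. /k/ is a voiceless obstruent between vowels /a/ and /o/, so it voices to [g]. → [fehhevuluabigago].
/juwipjawujovoxiv/: the rule's environment is not met; surfaces unchanged as [juwipjawujovoxiv].

udaviedeboi, wedeuziide, fehhevuluabigago, juwipjawujovoxiv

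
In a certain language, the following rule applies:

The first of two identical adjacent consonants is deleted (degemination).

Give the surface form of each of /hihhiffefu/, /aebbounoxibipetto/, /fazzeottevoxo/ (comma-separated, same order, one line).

hihifefu, aebounoxibipeto, fazeotevoxo

/hihhiffefu/: /hh/ is a geminate; the first /h/ deletes. /ff/ is a geminate; the first /f/ deletes. → [hihifefu].
/aebbounoxibipetto/: /bb/ is a geminate; the first /b/ deletes. /tt/ is a geminate; the first /t/ deletes. → [aebounoxibipeto].
/fazzeottevoxo/: /zz/ is a geminate; the first /z/ deletes. /tt/ is a geminate; the first /t/ deletes. → [fazeotevoxo].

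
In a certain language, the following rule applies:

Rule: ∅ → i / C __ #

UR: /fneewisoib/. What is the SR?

the form ends in the consonant /b/, so [i] is inserted word-finally.
Surface form: [fneewisoibi].

fneewisoibi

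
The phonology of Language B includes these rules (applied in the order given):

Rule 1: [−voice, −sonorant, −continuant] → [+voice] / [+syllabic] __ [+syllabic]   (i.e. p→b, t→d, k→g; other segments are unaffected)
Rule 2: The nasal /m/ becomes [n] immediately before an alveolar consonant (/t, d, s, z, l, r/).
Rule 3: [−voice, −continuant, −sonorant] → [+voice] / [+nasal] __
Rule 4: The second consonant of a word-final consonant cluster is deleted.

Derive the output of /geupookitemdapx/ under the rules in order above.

Rule 1 (intervocalic voicing): /p/ is a voiceless stop between vowels /u/ and /o/, so it voices to [b]. /k/ is a voiceless stop between vowels /o/ and /i/, so it voices to [g]. /t/ is a voiceless stop between vowels /i/ and /e/, so it voices to [d]. /geupookitemdapx/ → geuboogidemdapx.
Rule 2 (nasal place assimilation): /m/ precedes the alveolar consonant /d/, so it assimilates in place to [n]. /geuboogidemdapx/ → geuboogidendapx.
Rule 3 (post-nasal voicing): no segment meets the environment; /geuboogidendapx/ is unchanged.
Rule 4 (final cluster simplification): /x/ is the second consonant of a word-final cluster /px/, so it deletes. /geuboogidendapx/ → geuboogidendap.

geuboogidendap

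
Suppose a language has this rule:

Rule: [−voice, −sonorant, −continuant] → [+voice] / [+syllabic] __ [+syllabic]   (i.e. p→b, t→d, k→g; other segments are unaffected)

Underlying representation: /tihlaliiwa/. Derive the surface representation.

No segment of /tihlaliiwa/ meets the structural description of the rule, so the form surfaces unchanged.

tihlaliiwa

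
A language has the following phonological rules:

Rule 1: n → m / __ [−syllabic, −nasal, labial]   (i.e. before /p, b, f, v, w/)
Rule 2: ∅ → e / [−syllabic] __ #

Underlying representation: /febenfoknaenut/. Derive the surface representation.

Rule 1 (nasal place assimilation): /n/ precedes the labial consonant /f/, so it assimilates in place to [m]. /febenfoknaenut/ → febemfoknaenut.
Rule 2 (final e-epenthesis): the form ends in the consonant /t/, so [e] is inserted word-finally. /febemfoknaenut/ → febemfoknaenute.

febemfoknaenute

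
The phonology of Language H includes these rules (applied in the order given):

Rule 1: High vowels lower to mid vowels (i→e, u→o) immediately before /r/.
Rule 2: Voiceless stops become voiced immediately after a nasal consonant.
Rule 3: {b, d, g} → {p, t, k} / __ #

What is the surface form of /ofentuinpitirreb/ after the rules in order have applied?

Rule 1 (pre-rhotic lowering): /i/ is a high vowel immediately before /r/, so it lowers to [e]. /ofentuinpitirreb/ → ofentuinpiterreb.
Rule 2 (post-nasal voicing): /t/ is a voiceless stop immediately after the nasal /n/, so it voices to [d]. /p/ is a voiceless stop immediately after the nasal /n/, so it voices to [b]. /ofentuinpiterreb/ → ofenduinbiterreb.
Rule 3 (final devoicing): /b/ is a voiced stop in word-final position, so it devoices to [p]. /ofenduinbiterreb/ → ofenduinbiterrep.

ofenduinbiterrep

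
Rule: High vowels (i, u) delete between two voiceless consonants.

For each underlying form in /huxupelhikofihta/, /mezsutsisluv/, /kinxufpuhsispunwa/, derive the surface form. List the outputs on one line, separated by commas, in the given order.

/huxupelhikofihta/: /u/ is a high vowel flanked by voiceless consonants /h/ and /x/, so it deletes. /u/ is a high vowel flanked by voiceless consonants /x/ and /p/, so it deletes. /i/ is a high vowel flanked by voiceless consonants /h/ and /k/, so it deletes. /i/ is a high vowel flanked by voiceless consonants /f/ and /h/, so it deletes. → [hxpelhkofhta].
/mezsutsisluv/: /u/ is a high vowel flanked by voiceless consonants /s/ and /t/, so it deletes. /i/ is a high vowel flanked by voiceless consonants /s/ and /s/, so it deletes. → [mezstssluv].
/kinxufpuhsispunwa/: /u/ is a high vowel flanked by voiceless consonants /x/ and /f/, so it deletes. /u/ is a high vowel flanked by voiceless consonants /p/ and /h/, so it deletes. /i/ is a high vowel flanked by voiceless consonants /s/ and /s/, so it deletes. → [kinxfphsspunwa].

hxpelhkofhta, mezstssluv, kinxfphsspunwa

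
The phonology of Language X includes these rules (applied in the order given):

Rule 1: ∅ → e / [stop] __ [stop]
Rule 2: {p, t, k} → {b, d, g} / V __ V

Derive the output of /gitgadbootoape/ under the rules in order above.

gidegadeboodoabe

Rule 1 (stop-cluster e-epenthesis): /t/ and /g/ form a stop–stop cluster, so [e] is inserted between them. /d/ and /b/ form a stop–stop cluster, so [e] is inserted between them. /gitgadbootoape/ → gitegadebootoape.
Rule 2 (intervocalic voicing): /t/ is a voiceless stop between vowels /i/ and /e/, so it voices to [d]. /t/ is a voiceless stop between vowels /o/ and /o/, so it voices to [d]. /p/ is a voiceless stop between vowels /a/ and /e/, so it voices to [b]. /gitegadebootoape/ → gidegadeboodoabe.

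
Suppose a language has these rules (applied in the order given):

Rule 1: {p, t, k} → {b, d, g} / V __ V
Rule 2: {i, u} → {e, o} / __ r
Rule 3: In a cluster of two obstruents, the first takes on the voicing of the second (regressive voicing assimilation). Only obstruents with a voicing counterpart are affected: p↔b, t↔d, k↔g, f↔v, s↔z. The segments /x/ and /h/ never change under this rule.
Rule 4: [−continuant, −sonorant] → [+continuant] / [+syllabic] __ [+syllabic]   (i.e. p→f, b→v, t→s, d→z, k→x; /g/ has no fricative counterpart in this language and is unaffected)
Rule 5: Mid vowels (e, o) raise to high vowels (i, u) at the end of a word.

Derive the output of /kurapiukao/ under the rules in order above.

koraviugau

Rule 1 (intervocalic voicing): /p/ is a voiceless stop between vowels /a/ and /i/, so it voices to [b]. /k/ is a voiceless stop between vowels /u/ and /a/, so it voices to [g]. /kurapiukao/ → kurabiugao.
Rule 2 (pre-rhotic lowering): /u/ is a high vowel immediately before /r/, so it lowers to [o]. /kurabiugao/ → korabiugao.
Rule 3 (regressive voicing assimilation): no segment meets the environment; /korabiugao/ is unchanged.
Rule 4 (intervocalic spirantization): /b/ is a stop between vowels /a/ and /i/, so it spirantizes to the fricative [v]. /korabiugao/ → koraviugao.
Rule 5 (final vowel raising): /o/ is a mid vowel in word-final position, so it raises to [u]. /koraviugao/ → koraviugau.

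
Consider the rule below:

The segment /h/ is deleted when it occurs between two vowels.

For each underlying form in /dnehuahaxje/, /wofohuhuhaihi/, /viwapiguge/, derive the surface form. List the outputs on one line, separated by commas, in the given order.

/dnehuahaxje/: /h/ occurs between vowels /e/ and /u/, so it deletes. /h/ occurs between vowels /a/ and /a/, so it deletes. → [dneuaaxje].
/wofohuhuhaihi/: /h/ occurs between vowels /o/ and /u/, so it deletes. /h/ occurs between vowels /u/ and /u/, so it deletes. /h/ occurs between vowels /u/ and /a/, so it deletes. /h/ occurs between vowels /i/ and /i/, so it deletes. → [wofouuaii].
/viwapiguge/: the rule's environment is not met; surfaces unchanged as [viwapiguge].

dneuaaxje, wofouuaii, viwapiguge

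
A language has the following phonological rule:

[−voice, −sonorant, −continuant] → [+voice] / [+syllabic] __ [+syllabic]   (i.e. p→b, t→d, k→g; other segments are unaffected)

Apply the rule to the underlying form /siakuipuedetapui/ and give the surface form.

/k/ is a voiceless stop between vowels /a/ and /u/, so it voices to [g].
/p/ is a voiceless stop between vowels /i/ and /u/, so it voices to [b].
/t/ is a voiceless stop between vowels /e/ and /a/, so it voices to [d].
/p/ is a voiceless stop between vowels /a/ and /u/, so it voices to [b].
Surface form: [siaguibuededabui].

siaguibuededabui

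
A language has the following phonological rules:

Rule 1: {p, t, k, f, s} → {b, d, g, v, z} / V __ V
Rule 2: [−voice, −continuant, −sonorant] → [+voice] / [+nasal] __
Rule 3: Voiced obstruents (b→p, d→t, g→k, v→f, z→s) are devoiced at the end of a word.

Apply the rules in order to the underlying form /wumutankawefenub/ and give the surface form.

wumudangawevenup

Rule 1 (intervocalic voicing): /t/ is a voiceless obstruent between vowels /u/ and /a/, so it voices to [d]. /f/ is a voiceless obstruent between vowels /e/ and /e/, so it voices to [v]. /wumutankawefenub/ → wumudankawevenub.
Rule 2 (post-nasal voicing): /k/ is a voiceless stop immediately after the nasal /n/, so it voices to [g]. /wumudankawevenub/ → wumudangawevenub.
Rule 3 (final devoicing): /b/ is a voiced obstruent in word-final position, so it devoices to [p]. /wumudangawevenub/ → wumudangawevenup.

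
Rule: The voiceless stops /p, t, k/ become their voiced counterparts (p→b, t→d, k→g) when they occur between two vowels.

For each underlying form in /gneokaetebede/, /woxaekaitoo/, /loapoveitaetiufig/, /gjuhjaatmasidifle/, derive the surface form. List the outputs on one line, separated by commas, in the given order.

gneogaedebede, woxaegaidoo, loaboveidaediufig, gjuhjaatmasidifle

/gneokaetebede/: /k/ is a voiceless stop between vowels /o/ and /a/, so it voices to [g]. /t/ is a voiceless stop between vowels /e/ and /e/, so it voices to [d]. → [gneogaedebede].
/woxaekaitoo/: /k/ is a voiceless stop between vowels /e/ and /a/, so it voices to [g]. /t/ is a voiceless stop between vowels /i/ and /o/, so it voices to [d]. → [woxaegaidoo].
/loapoveitaetiufig/: /p/ is a voiceless stop between vowels /a/ and /o/, so it voices to [b]. /t/ is a voiceless stop between vowels /i/ and /a/, so it voices to [d]. /t/ is a voiceless stop between vowels /e/ and /i/, so it voices to [d]. → [loaboveidaediufig].
/gjuhjaatmasidifle/: the rule's environment is not met; surfaces unchanged as [gjuhjaatmasidifle].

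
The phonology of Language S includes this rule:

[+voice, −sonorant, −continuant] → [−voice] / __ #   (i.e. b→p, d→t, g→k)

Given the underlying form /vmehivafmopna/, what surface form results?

No segment of /vmehivafmopna/ meets the structural description of the rule, so the form surfaces unchanged.

vmehivafmopna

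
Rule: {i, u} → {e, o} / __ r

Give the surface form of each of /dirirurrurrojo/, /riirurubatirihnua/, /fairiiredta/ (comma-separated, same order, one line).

dererorrorrojo, rierorubaterihnua, faerieredta

/dirirurrurrojo/: /i/ is a high vowel immediately before /r/, so it lowers to [e]. /i/ is a high vowel immediately before /r/, so it lowers to [e]. /u/ is a high vowel immediately before /r/, so it lowers to [o]. /u/ is a high vowel immediately before /r/, so it lowers to [o]. → [dererorrorrojo].
/riirurubatirihnua/: /i/ is a high vowel immediately before /r/, so it lowers to [e]. /u/ is a high vowel immediately before /r/, so it lowers to [o]. /i/ is a high vowel immediately before /r/, so it lowers to [e]. → [rierorubaterihnua].
/fairiiredta/: /i/ is a high vowel immediately before /r/, so it lowers to [e]. /i/ is a high vowel immediately before /r/, so it lowers to [e]. → [faerieredta].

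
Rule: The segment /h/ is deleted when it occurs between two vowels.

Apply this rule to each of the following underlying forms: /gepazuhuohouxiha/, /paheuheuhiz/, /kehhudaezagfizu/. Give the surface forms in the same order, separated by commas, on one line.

gepazuuoouxia, paeueuiz, kehhudaezagfizu

/gepazuhuohouxiha/: /h/ occurs between vowels /u/ and /u/, so it deletes. /h/ occurs between vowels /o/ and /o/, so it deletes. /h/ occurs between vowels /i/ and /a/, so it deletes. → [gepazuuoouxia].
/paheuheuhiz/: /h/ occurs between vowels /a/ and /e/, so it deletes. /h/ occurs between vowels /u/ and /e/, so it deletes. /h/ occurs between vowels /u/ and /i/, so it deletes. → [paeueuiz].
/kehhudaezagfizu/: the rule's environment is not met; surfaces unchanged as [kehhudaezagfizu].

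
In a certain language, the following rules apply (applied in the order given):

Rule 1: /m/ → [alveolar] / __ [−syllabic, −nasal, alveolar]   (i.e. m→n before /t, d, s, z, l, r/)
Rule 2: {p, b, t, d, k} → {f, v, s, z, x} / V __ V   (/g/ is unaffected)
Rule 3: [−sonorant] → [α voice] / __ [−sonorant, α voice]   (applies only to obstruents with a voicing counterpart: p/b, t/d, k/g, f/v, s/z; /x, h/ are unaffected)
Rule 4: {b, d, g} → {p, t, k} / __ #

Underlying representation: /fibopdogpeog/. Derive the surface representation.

Rule 1 (nasal place assimilation): no segment meets the environment; /fibopdogpeog/ is unchanged.
Rule 2 (intervocalic spirantization): /b/ is a stop between vowels /i/ and /o/, so it spirantizes to the fricative [v]. /fibopdogpeog/ → fivopdogpeog.
Rule 3 (regressive voicing assimilation): /p/ precedes the voiced obstruent /d/, so it voices to [b] by assimilation. /g/ precedes the voiceless obstruent /p/, so it devoices to [k] by assimilation. /fivopdogpeog/ → fivobdokpeog.
Rule 4 (final devoicing): /g/ is a voiced stop in word-final position, so it devoices to [k]. /fivobdokpeog/ → fivobdokpeok.

fivobdokpeok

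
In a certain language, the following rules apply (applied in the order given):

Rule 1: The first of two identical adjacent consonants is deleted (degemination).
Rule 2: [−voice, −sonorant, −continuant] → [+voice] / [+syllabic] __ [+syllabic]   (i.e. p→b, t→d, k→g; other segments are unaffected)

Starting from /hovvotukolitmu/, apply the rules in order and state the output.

Rule 1 (degemination): /vv/ is a geminate; the first /v/ deletes. /hovvotukolitmu/ → hovotukolitmu.
Rule 2 (intervocalic voicing): /t/ is a voiceless stop between vowels /o/ and /u/, so it voices to [d]. /k/ is a voiceless stop between vowels /u/ and /o/, so it voices to [g]. /hovotukolitmu/ → hovodugolitmu.

hovodugolitmu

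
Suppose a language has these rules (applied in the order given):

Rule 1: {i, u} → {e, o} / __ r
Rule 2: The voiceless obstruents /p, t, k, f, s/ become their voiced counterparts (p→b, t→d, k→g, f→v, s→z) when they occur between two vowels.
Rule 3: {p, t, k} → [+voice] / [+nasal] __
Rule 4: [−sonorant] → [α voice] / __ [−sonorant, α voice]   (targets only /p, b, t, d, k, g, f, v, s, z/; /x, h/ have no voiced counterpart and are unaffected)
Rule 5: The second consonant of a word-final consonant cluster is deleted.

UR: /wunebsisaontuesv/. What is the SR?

Rule 1 (pre-rhotic lowering): no segment meets the environment; /wunebsisaontuesv/ is unchanged.
Rule 2 (intervocalic voicing): /s/ is a voiceless obstruent between vowels /i/ and /a/, so it voices to [z]. /wunebsisaontuesv/ → wunebsizaontuesv.
Rule 3 (post-nasal voicing): /t/ is a voiceless stop immediately after the nasal /n/, so it voices to [d]. /wunebsizaontuesv/ → wunebsizaonduesv.
Rule 4 (regressive voicing assimilation): /b/ precedes the voiceless obstruent /s/, so it devoices to [p] by assimilation. /s/ precedes the voiced obstruent /v/, so it voices to [z] by assimilation. /wunebsizaonduesv/ → wunepsizaonduezv.
Rule 5 (final cluster simplification): /v/ is the second consonant of a word-final cluster /zv/, so it deletes. /wunepsizaonduezv/ → wunepsizaonduez.

wunepsizaonduez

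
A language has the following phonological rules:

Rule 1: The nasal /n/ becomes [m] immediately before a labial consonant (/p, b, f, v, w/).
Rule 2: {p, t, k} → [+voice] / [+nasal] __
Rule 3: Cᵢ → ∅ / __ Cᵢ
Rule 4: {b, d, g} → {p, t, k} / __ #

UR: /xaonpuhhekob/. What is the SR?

Rule 1 (nasal place assimilation): /n/ precedes the labial consonant /p/, so it assimilates in place to [m]. /xaonpuhhekob/ → xaompuhhekob.
Rule 2 (post-nasal voicing): /p/ is a voiceless stop immediately after the nasal /m/, so it voices to [b]. /xaompuhhekob/ → xaombuhhekob.
Rule 3 (degemination): /hh/ is a geminate; the first /h/ deletes. /xaombuhhekob/ → xaombuhekob.
Rule 4 (final devoicing): /b/ is a voiced stop in word-final position, so it devoices to [p]. /xaombuhekob/ → xaombuhekop.

xaombuhekop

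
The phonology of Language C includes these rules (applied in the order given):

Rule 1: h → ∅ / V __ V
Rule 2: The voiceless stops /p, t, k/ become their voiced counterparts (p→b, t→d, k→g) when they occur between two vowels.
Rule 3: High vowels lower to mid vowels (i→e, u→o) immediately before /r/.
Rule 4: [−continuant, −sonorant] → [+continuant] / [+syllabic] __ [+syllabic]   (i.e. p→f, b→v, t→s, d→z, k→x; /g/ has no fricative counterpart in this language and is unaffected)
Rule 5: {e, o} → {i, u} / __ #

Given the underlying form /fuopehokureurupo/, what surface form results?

fuoveogoreoruvu

Rule 1 (intervocalic h-deletion): /h/ occurs between vowels /e/ and /o/, so it deletes. /fuopehokureurupo/ → fuopeokureurupo.
Rule 2 (intervocalic voicing): /p/ is a voiceless stop between vowels /o/ and /e/, so it voices to [b]. /k/ is a voiceless stop between vowels /o/ and /u/, so it voices to [g]. /p/ is a voiceless stop between vowels /u/ and /o/, so it voices to [b]. /fuopeokureurupo/ → fuobeogureurubo.
Rule 3 (pre-rhotic lowering): /u/ is a high vowel immediately before /r/, so it lowers to [o]. /u/ is a high vowel immediately before /r/, so it lowers to [o]. /fuobeogureurubo/ → fuobeogoreorubo.
Rule 4 (intervocalic spirantization): /b/ is a stop between vowels /o/ and /e/, so it spirantizes to the fricative [v]. /b/ is a stop between vowels /u/ and /o/, so it spirantizes to the fricative [v]. /fuobeogoreorubo/ → fuoveogoreoruvo.
Rule 5 (final vowel raising): /o/ is a mid vowel in word-final position, so it raises to [u]. /fuoveogoreoruvo/ → fuoveogoreoruvu.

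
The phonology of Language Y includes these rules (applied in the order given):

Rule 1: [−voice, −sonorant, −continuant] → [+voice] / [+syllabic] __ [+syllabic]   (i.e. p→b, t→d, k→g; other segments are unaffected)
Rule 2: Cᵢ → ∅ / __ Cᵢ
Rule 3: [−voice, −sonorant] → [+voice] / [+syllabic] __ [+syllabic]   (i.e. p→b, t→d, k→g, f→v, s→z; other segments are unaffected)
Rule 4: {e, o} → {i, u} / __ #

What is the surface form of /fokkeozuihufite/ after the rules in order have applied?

fogeozuihuvidi

Rule 1 (intervocalic voicing): /t/ is a voiceless stop between vowels /i/ and /e/, so it voices to [d]. /fokkeozuihufite/ → fokkeozuihufide.
Rule 2 (degemination): /kk/ is a geminate; the first /k/ deletes. /fokkeozuihufide/ → fokeozuihufide.
Rule 3 (intervocalic voicing): /k/ is a voiceless obstruent between vowels /o/ and /e/, so it voices to [g]. /f/ is a voiceless obstruent between vowels /u/ and /i/, so it voices to [v]. /fokeozuihufide/ → fogeozuihuvide.
Rule 4 (final vowel raising): /e/ is a mid vowel in word-final position, so it raises to [i]. /fogeozuihuvide/ → fogeozuihuvidi.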